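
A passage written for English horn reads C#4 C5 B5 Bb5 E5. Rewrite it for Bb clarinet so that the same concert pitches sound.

First find concert pitch: the English horn sounds a perfect fifth below written, so C#4 C5 B5 Bb5 E5 sounds F#3 F4 E5 Eb5 A4.
Then write for Bb clarinet: it sounds a major second below written, so the part must be a major second above concert.
F#3 → G#3
F4 → G4
E5 → F#5
Eb5 → F5
A4 → B4

G#3 G4 F#5 F5 B4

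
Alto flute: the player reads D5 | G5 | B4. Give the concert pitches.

A4 D5 F#4

Written C4 on the alto flute sounds as G3, a perfect fourth lower; apply that shift to every note.
D5 to A4
G5 to D5
B4 to F#4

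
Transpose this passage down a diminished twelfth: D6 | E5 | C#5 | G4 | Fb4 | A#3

G#4 A#3 F##3 C#3 Bb2 D##2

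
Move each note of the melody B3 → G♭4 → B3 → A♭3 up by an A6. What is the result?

B3 gives G##4
Gb4 gives E5
B3 gives G##4
Ab3 gives F#4

G##4 E5 G##4 F#4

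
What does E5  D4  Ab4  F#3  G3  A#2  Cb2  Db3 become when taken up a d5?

Bb5 Ab4 Ebb5 C4 Db4 E3 Gbb2 Abb3

E5 up a diminished fifth is Bb5.
D4 up a diminished fifth is Ab4.
A diminished fifth up from Ab4 gives Ebb5.
A diminished fifth up from F#3 gives C4.
A diminished fifth up from G3 gives Db4.
A diminished fifth up from A#2 gives E3.
Cb2 up a diminished fifth is Gbb2.
Db3 up a diminished fifth is Abb3.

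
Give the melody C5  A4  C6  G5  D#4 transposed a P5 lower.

F4 D4 F5 C5 G#3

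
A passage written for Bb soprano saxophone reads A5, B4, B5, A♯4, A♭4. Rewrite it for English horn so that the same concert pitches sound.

D6 E5 E6 D#5 Db5

First find concert pitch: the Bb soprano saxophone sounds a major second below written, so A5 B4 B5 A♯4 A♭4 sounds G5 A4 A5 G#4 Gb4.
Then write for English horn: it sounds a perfect fifth below written, so the part must be a perfect fifth above concert.
G5 → D6
A4 → E5
A5 → E6
G#4 → D#5
Gb4 → Db5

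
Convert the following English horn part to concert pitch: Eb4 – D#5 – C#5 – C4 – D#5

The English horn sounds a perfect fifth below written, so transpose each written note down a perfect fifth.
Eb4 becomes Ab3
D#5 becomes G#4
C#5 becomes F#4
C4 becomes F3
D#5 becomes G#4

Ab3 G#4 F#4 F3 G#4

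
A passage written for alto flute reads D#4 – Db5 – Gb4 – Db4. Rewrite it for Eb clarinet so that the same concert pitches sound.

First find concert pitch: the alto flute sounds a perfect fourth below written, so D#4 Db5 Gb4 Db4 sounds A#3 Ab4 Db4 Ab3.
Then write for Eb clarinet: it sounds a minor third above written, so the part must be a minor third below concert.
A#3 → F##3
Ab4 → F4
Db4 → Bb3
Ab3 → F3

F##3 F4 Bb3 F3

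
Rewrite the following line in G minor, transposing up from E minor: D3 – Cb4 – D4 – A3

F3 Ebb4 F4 C4

E minor to G minor up is a minor third, so every note moves up by that interval.
D3 to F3
Cb4 to Ebb4
D4 to F4
A3 to C4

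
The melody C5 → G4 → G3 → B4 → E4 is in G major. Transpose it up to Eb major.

Ab5 Eb5 Eb4 G5 C5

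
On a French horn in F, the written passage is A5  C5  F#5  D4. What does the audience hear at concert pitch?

D5 F4 B4 G3

Written C4 on the French horn in F sounds as F3, a perfect fifth lower; apply that shift to every note.
A5 -> D5
C5 -> F4
F#5 -> B4
D4 -> G3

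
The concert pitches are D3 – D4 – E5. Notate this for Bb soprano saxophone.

E3 E4 F#5

The Bb soprano saxophone sounds a major second below written, so the written part must be a major second above concert — transpose each note up.
D3 to E3
D4 to E4
E5 to F#5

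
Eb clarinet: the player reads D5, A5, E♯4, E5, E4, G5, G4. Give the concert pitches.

The Eb clarinet sounds a minor third above written, so transpose each written note up a minor third.
D5 to F5
A5 to C6
E#4 to G#4
E5 to G5
E4 to G4
G5 to Bb5
G4 to Bb4

F5 C6 G#4 G5 G4 Bb5 Bb4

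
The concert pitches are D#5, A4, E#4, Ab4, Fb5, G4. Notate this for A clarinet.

F#5 C5 G#4 Cb5 Abb5 Bb4

Written C4 sounds as A3 on the A clarinet, so concert pitches are written a minor third up.
D#5 to F#5
A4 to C5
E#4 to G#4
Ab4 to Cb5
Fb5 to Abb5
G4 to Bb4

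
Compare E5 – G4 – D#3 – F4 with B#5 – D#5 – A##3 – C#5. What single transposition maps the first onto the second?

up an augmented fifth

Take the first pair: E5 → B#5. E to B spans 5 letter names, so the interval is some kind of fifth.
E5 to B#5 is 8 semitones, which makes it an augmented fifth; the second version is higher, so the direction is up.
Checking another pair — F4 → C#5 — gives the same interval.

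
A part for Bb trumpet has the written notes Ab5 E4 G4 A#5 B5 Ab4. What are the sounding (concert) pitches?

The Bb trumpet sounds a major second below written, so transpose each written note down a major second.
Ab5 becomes Gb5
E4 becomes D4
G4 becomes F4
A#5 becomes G#5
B5 becomes A5
Ab4 becomes Gb4

Gb5 D4 F4 G#5 A5 Gb4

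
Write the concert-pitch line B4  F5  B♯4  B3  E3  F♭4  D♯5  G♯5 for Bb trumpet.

C#5 G5 C##5 C#4 F#3 Gb4 E#5 A#5

Written C4 sounds as Bb3 on the Bb trumpet, so concert pitches are written a major second up.
B4 to C#5
F5 to G5
B#4 to C##5
B3 to C#4
E3 to F#3
Fb4 to Gb4
D#5 to E#5
G#5 to A#5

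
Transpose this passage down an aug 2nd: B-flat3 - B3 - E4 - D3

Abb3 Ab3 Db4 Cb3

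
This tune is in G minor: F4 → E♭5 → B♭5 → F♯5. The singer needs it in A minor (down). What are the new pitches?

G3 F4 C5 G#4

From G down to A is a minor seventh; apply that to each pitch.
F4 -> G3
Eb5 -> F4
Bb5 -> C5
F#5 -> G#4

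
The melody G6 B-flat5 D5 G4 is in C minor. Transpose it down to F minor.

From C down to F is a perfect fifth; apply that to each pitch.
G6 → C6
Bb5 → Eb5
D5 → G4
G4 → C4

C6 Eb5 G4 C4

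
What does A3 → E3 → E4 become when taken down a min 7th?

B2 F#2 F#3

A minor seventh down from A3 gives B2.
A minor seventh down from E3 gives F#2.
E4 down a minor seventh is F#3.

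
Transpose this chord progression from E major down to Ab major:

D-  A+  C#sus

E major down to Ab major is an augmented fifth; each chord root moves by that interval while the quality stays the same.
D-: root D down an augmented fifth → Gb, giving Gb-.
A+: root A down an augmented fifth → Db, giving Db+.
C#sus: root C# down an augmented fifth → F, giving Fsus.

Gb- Db+ Fsus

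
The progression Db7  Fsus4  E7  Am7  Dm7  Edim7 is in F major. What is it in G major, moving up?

Eb7 Gsus4 F#7 Bm7 Em7 F#dim7

F major up to G major is a major second; each chord root moves by that interval while the quality stays the same.
Db7: root Db up a major second → Eb, giving Eb7.
Fsus4: root F up a major second → G, giving Gsus4.
E7: root E up a major second → F#, giving F#7.
Am7: root A up a major second → B, giving Bm7.
Dm7: root D up a major second → E, giving Em7.
Edim7: root E up a major second → F#, giving F#dim7.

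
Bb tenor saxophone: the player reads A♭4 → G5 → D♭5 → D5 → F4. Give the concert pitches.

Gb3 F4 Cb4 C4 Eb3

Written C4 on the Bb tenor saxophone sounds as Bb2, a major ninth lower; apply that shift to every note.
Ab4 to Gb3
G5 to F4
Db5 to Cb4
D5 to C4
F4 to Eb3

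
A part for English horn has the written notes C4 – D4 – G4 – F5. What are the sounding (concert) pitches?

F3 G3 C4 Bb4

Written C4 on the English horn sounds as F3, a perfect fifth lower; apply that shift to every note.
C4 becomes F3
D4 becomes G3
G4 becomes C4
F5 becomes Bb4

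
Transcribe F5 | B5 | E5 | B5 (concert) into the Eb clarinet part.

D5 G#5 C#5 G#5

The Eb clarinet sounds a minor third above written, so the written part must be a minor third below concert — transpose each note down.
F5 → D5
B5 → G#5
E5 → C#5
B5 → G#5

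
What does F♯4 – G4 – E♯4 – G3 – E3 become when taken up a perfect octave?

F#4 → F#5
G4 → G5
E#4 → E#5
G3 → G4
E3 → E4

F#5 G5 E#5 G4 E4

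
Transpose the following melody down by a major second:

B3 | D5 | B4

A3 C5 A4

B3 becomes A3
D5 becomes C5
B4 becomes A4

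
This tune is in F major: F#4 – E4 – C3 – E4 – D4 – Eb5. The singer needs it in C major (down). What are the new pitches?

From F down to C is a perfect fourth; apply that to each pitch.
F#4 becomes C#4
E4 becomes B3
C3 becomes G2
E4 becomes B3
D4 becomes A3
Eb5 becomes Bb4

C#4 B3 G2 B3 A3 Bb4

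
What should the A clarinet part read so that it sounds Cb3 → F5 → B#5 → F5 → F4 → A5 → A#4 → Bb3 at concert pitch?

Ebb3 Ab5 D#6 Ab5 Ab4 C6 C#5 Db4

Written C4 sounds as A3 on the A clarinet, so concert pitches are written a minor third up.
Cb3 gives Ebb3
F5 gives Ab5
B#5 gives D#6
F5 gives Ab5
F4 gives Ab4
A5 gives C6
A#4 gives C#5
Bb3 gives Db4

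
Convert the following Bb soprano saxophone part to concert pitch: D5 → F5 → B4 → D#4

C5 Eb5 A4 C#4

The Bb soprano saxophone sounds a major second below written, so transpose each written note down a major second.
D5 -> C5
F5 -> Eb5
B4 -> A4
D#4 -> C#4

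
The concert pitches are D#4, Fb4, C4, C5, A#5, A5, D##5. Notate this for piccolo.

Written C4 sounds as C5 on the piccolo, so concert pitches are written a perfect octave down.
D#4 to D#3
Fb4 to Fb3
C4 to C3
C5 to C4
A#5 to A#4
A5 to A4
D##5 to D##4

D#3 Fb3 C3 C4 A#4 A4 D##4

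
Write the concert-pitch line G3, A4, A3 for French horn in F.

D4 E5 E4

The French horn in F sounds a perfect fifth below written, so the written part must be a perfect fifth above concert — transpose each note up.
G3 → D4
A4 → E5
A3 → E4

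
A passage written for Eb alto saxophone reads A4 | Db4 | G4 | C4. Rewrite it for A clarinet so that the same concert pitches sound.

First find concert pitch: the Eb alto saxophone sounds a major sixth below written, so A4 Db4 G4 C4 sounds C4 Fb3 Bb3 Eb3.
Then write for A clarinet: it sounds a minor third below written, so the part must be a minor third above concert.
C4 → Eb4
Fb3 → Abb3
Bb3 → Db4
Eb3 → Gb3

Eb4 Abb3 Db4 Gb3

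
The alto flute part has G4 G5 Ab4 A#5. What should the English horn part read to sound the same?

First find concert pitch: the alto flute sounds a perfect fourth below written, so G4 G5 Ab4 A#5 sounds D4 D5 Eb4 E#5.
Then write for English horn: it sounds a perfect fifth below written, so the part must be a perfect fifth above concert.
D4 → A4
D5 → A5
Eb4 → Bb4
E#5 → B#5

A4 A5 Bb4 B#5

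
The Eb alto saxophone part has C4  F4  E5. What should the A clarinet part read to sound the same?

First find concert pitch: the Eb alto saxophone sounds a major sixth below written, so C4 F4 E5 sounds Eb3 Ab3 G4.
Then write for A clarinet: it sounds a minor third below written, so the part must be a minor third above concert.
Eb3 → Gb3
Ab3 → Cb4
G4 → Bb4

Gb3 Cb4 Bb4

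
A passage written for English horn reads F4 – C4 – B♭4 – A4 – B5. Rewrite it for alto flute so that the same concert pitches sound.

Eb4 Bb3 Ab4 G4 A5

First find concert pitch: the English horn sounds a perfect fifth below written, so F4 C4 B♭4 A4 B5 sounds Bb3 F3 Eb4 D4 E5.
Then write for alto flute: it sounds a perfect fourth below written, so the part must be a perfect fourth above concert.
Bb3 → Eb4
F3 → Bb3
Eb4 → Ab4
D4 → G4
E5 → A5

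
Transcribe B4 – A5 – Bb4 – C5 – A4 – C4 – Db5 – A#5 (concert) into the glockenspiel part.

The glockenspiel sounds a perfect fifteenth above written, so the written part must be a perfect fifteenth below concert — transpose each note down.
B4 -> B2
A5 -> A3
Bb4 -> Bb2
C5 -> C3
A4 -> A2
C4 -> C2
Db5 -> Db3
A#5 -> A#3

B2 A3 Bb2 C3 A2 C2 Db3 A#3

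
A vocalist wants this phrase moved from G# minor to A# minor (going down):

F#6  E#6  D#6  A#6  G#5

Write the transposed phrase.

G#5 F##5 E#5 B#5 A#4

G# minor to A# minor down is a minor seventh, so every note moves down by that interval.
F#6 to G#5
E#6 to F##5
D#6 to E#5
A#6 to B#5
G#5 to A#4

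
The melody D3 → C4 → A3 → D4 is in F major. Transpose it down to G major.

F major to G major down is a minor seventh, so every note moves down by that interval.
D3 -> E2
C4 -> D3
A3 -> B2
D4 -> E3

E2 D3 B2 E3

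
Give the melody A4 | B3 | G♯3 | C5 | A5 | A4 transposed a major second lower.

G4 A3 F#3 Bb4 G5 G4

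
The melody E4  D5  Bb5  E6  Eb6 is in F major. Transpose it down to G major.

F#3 E4 C5 F#5 F5

From F down to G is a minor seventh; apply that to each pitch.
E4 to F#3
D5 to E4
Bb5 to C5
E6 to F#5
Eb6 to F5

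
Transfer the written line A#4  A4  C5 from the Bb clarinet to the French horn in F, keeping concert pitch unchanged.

First find concert pitch: the Bb clarinet sounds a major second below written, so A#4 A4 C5 sounds G#4 G4 Bb4.
Then write for French horn in F: it sounds a perfect fifth below written, so the part must be a perfect fifth above concert.
G#4 → D#5
G4 → D5
Bb4 → F5

D#5 D5 F5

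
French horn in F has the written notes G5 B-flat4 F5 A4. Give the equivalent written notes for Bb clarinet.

D5 F4 C5 E4

First find concert pitch: the French horn in F sounds a perfect fifth below written, so G5 B-flat4 F5 A4 sounds C5 Eb4 Bb4 D4.
Then write for Bb clarinet: it sounds a major second below written, so the part must be a major second above concert.
C5 → D5
Eb4 → F4
Bb4 → C5
D4 → E4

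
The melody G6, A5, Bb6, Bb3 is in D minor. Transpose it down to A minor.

D6 E5 F6 F3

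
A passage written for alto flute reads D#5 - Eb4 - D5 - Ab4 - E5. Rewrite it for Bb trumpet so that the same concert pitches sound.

First find concert pitch: the alto flute sounds a perfect fourth below written, so D#5 Eb4 D5 Ab4 E5 sounds A#4 Bb3 A4 Eb4 B4.
Then write for Bb trumpet: it sounds a major second below written, so the part must be a major second above concert.
A#4 → B#4
Bb3 → C4
A4 → B4
Eb4 → F4
B4 → C#5

B#4 C4 B4 F4 C#5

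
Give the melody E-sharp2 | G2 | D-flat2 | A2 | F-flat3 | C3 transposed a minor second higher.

F#2 Ab2 Ebb2 Bb2 Gbb3 Db3

E#2: a second up reaches F, and 1 semitone makes it F#2.
A minor second up from G2 gives Ab2.
A minor second up from Db2 gives Ebb2.
A2 up a minor second is Bb2.
A minor second up from Fb3 gives Gbb3.
C3: a second up reaches D, and 1 semitone makes it Db3.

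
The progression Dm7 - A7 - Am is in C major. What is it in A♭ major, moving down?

Bbm7 F7 Fm

C major down to A♭ major is a major third; each chord root moves by that interval while the quality stays the same.
Dm7: root D down a major third → Bb, giving Bbm7.
A7: root A down a major third → F, giving F7.
Am: root A down a major third → F, giving Fm.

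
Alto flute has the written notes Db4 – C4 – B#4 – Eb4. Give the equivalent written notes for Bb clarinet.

Bb3 A3 G##4 C4

First find concert pitch: the alto flute sounds a perfect fourth below written, so Db4 C4 B#4 Eb4 sounds Ab3 G3 F##4 Bb3.
Then write for Bb clarinet: it sounds a major second below written, so the part must be a major second above concert.
Ab3 → Bb3
G3 → A3
F##4 → G##4
Bb3 → C4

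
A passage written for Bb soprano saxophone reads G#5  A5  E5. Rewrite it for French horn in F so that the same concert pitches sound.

First find concert pitch: the Bb soprano saxophone sounds a major second below written, so G#5 A5 E5 sounds F#5 G5 D5.
Then write for French horn in F: it sounds a perfect fifth below written, so the part must be a perfect fifth above concert.
F#5 → C#6
G5 → D6
D5 → A5

C#6 D6 A5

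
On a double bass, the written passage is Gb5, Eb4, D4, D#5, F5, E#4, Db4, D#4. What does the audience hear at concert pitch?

Written C4 on the double bass sounds as C3, a perfect octave lower; apply that shift to every note.
Gb5 to Gb4
Eb4 to Eb3
D4 to D3
D#5 to D#4
F5 to F4
E#4 to E#3
Db4 to Db3
D#4 to D#3

Gb4 Eb3 D3 D#4 F4 E#3 Db3 D#3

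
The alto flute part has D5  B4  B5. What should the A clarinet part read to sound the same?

C5 A4 A5

First find concert pitch: the alto flute sounds a perfect fourth below written, so D5 B4 B5 sounds A4 F#4 F#5.
Then write for A clarinet: it sounds a minor third below written, so the part must be a minor third above concert.
A4 → C5
F#4 → A4
F#5 → A5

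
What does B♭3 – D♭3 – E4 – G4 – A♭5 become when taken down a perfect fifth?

Eb3 Gb2 A3 C4 Db5

Bb3 to Eb3
Db3 to Gb2
E4 to A3
G4 to C4
Ab5 to Db5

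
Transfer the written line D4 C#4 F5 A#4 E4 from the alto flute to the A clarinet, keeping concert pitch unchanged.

C4 B3 Eb5 G#4 D4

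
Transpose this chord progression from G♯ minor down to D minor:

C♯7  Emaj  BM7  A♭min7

G7 Bbmaj FM7 Ebbmin7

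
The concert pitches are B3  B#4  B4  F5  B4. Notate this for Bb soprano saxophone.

The Bb soprano saxophone sounds a major second below written, so the written part must be a major second above concert — transpose each note up.
B3 -> C#4
B#4 -> C##5
B4 -> C#5
F5 -> G5
B4 -> C#5

C#4 C##5 C#5 G5 C#5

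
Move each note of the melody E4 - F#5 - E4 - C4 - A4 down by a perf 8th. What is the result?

E3 F#4 E3 C3 A3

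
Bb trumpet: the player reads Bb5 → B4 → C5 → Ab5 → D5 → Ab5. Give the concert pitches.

The Bb trumpet sounds a major second below written, so transpose each written note down a major second.
Bb5 gives Ab5
B4 gives A4
C5 gives Bb4
Ab5 gives Gb5
D5 gives C5
Ab5 gives Gb5

Ab5 A4 Bb4 Gb5 C5 Gb5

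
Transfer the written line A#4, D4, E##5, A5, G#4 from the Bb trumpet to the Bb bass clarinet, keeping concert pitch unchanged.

A#5 D5 E##6 A6 G#5

First find concert pitch: the Bb trumpet sounds a major second below written, so A#4 D4 E##5 A5 G#4 sounds G#4 C4 D##5 G5 F#4.
Then write for Bb bass clarinet: it sounds a major ninth below written, so the part must be a major ninth above concert.
G#4 → A#5
C4 → D5
D##5 → E##6
G5 → A6
F#4 → G#5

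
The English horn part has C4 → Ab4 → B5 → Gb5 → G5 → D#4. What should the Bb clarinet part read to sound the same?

First find concert pitch: the English horn sounds a perfect fifth below written, so C4 Ab4 B5 Gb5 G5 D#4 sounds F3 Db4 E5 Cb5 C5 G#3.
Then write for Bb clarinet: it sounds a major second below written, so the part must be a major second above concert.
F3 → G3
Db4 → Eb4
E5 → F#5
Cb5 → Db5
C5 → D5
G#3 → A#3

G3 Eb4 F#5 Db5 D5 A#3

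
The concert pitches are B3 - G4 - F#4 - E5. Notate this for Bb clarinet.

C#4 A4 G#4 F#5

Written C4 sounds as Bb3 on the Bb clarinet, so concert pitches are written a major second up.
B3 to C#4
G4 to A4
F#4 to G#4
E5 to F#5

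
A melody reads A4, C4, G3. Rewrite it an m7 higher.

G5 Bb4 F4

A4: a seventh up reaches G, and 10 semitones makes it G5.
C4 up a minor seventh is Bb4.
A minor seventh up from G3 gives F4.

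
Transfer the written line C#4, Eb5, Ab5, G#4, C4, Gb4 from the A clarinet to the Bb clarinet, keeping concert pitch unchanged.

B#3 D5 G5 F##4 B3 F4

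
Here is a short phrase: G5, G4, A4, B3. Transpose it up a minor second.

Ab5 Ab4 Bb4 C4

A minor second up from G5 gives Ab5.
A minor second up from G4 gives Ab4.
A4 up a minor second is Bb4.
B3 up a minor second is C4.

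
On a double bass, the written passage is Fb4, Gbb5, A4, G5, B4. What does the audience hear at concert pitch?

Fb3 Gbb4 A3 G4 B3

Written C4 on the double bass sounds as C3, a perfect octave lower; apply that shift to every note.
Fb4 → Fb3
Gbb5 → Gbb4
A4 → A3
G5 → G4
B4 → B3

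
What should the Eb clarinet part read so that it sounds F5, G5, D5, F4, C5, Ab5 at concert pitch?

D5 E5 B4 D4 A4 F5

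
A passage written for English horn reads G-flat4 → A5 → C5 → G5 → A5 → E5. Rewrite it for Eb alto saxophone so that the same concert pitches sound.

Ab4 B5 D5 A5 B5 F#5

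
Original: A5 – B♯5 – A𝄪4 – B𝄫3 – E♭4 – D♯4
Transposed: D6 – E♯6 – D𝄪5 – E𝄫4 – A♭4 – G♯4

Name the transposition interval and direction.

up a perfect fourth

Take the first pair: A5 → D6. A to D spans 4 letter names, so the interval is some kind of fourth.
A5 to D6 is 5 semitones, which makes it a perfect fourth; the second version is higher, so the direction is up.
Checking another pair — D#4 → G#4 — gives the same interval.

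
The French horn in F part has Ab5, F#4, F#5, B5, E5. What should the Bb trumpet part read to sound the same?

Eb5 C#4 C#5 F#5 B4

First find concert pitch: the French horn in F sounds a perfect fifth below written, so Ab5 F#4 F#5 B5 E5 sounds Db5 B3 B4 E5 A4.
Then write for Bb trumpet: it sounds a major second below written, so the part must be a major second above concert.
Db5 → Eb5
B3 → C#4
B4 → C#5
E5 → F#5
A4 → B4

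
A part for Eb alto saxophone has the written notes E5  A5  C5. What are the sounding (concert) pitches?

Written C4 on the Eb alto saxophone sounds as Eb3, a major sixth lower; apply that shift to every note.
E5 to G4
A5 to C5
C5 to Eb4

G4 C5 Eb4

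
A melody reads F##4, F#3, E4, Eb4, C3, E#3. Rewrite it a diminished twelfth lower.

F##4 gives B##2
F#3 gives B#1
E4 gives A#2
Eb4 gives A2
C3 gives F#1
E#3 gives A##1

B##2 B#1 A#2 A2 F#1 A##1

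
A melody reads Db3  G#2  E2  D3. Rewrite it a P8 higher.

Db4 G#3 E3 D4

Db3: an octave up reaches D, and 12 semitones makes it Db4.
G#2 up a perfect octave is G#3.
A perfect octave up from E2 gives E3.
D3 up a perfect octave is D4.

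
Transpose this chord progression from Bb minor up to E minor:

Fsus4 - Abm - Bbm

Bb minor up to E minor is an augmented fourth; each chord root moves by that interval while the quality stays the same.
Fsus4: root F up an augmented fourth → B, giving Bsus4.
Abm: root Ab up an augmented fourth → D, giving Dm.
Bbm: root Bb up an augmented fourth → E, giving Em.

Bsus4 Dm Em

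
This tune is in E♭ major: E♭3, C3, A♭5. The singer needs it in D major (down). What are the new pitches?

D3 B2 G5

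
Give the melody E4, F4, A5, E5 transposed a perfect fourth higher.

A perfect fourth up from E4 gives A4.
F4: a fourth up reaches B, and 5 semitones makes it Bb4.
A5 up a perfect fourth is D6.
E5: a fourth up reaches A, and 5 semitones makes it A5.

A4 Bb4 D6 A5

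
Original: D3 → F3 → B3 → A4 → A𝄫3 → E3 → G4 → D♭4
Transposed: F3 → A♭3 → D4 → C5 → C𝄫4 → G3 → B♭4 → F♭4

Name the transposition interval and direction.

up a minor third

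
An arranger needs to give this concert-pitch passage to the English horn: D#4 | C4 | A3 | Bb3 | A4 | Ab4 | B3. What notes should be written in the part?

A#4 G4 E4 F4 E5 Eb5 F#4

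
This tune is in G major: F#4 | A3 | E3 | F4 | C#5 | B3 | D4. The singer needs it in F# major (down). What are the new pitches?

E#4 G#3 D#3 E4 B#4 A#3 C#4

G major to F# major down is a minor second, so every note moves down by that interval.
F#4 becomes E#4
A3 becomes G#3
E3 becomes D#3
F4 becomes E4
C#5 becomes B#4
B3 becomes A#3
D4 becomes C#4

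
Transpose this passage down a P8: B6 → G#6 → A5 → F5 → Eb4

B5 G#5 A4 F4 Eb3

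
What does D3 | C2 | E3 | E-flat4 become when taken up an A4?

G#3 F#2 A#3 A4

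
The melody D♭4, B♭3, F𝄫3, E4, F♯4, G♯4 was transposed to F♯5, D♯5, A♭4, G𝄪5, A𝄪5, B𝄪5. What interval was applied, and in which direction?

up an augmented tenth

Take the first pair: Db4 → F#5. D to F spans 10 letter names, so the interval is some kind of tenth.
Db4 to F#5 is 17 semitones, which makes it an augmented tenth; the second version is higher, so the direction is up.
Checking another pair — G#4 → B##5 — gives the same interval.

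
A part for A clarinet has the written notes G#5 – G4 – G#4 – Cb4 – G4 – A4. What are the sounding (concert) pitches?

E#5 E4 E#4 Ab3 E4 F#4

Written C4 on the A clarinet sounds as A3, a minor third lower; apply that shift to every note.
G#5 to E#5
G4 to E4
G#4 to E#4
Cb4 to Ab3
G4 to E4
A4 to F#4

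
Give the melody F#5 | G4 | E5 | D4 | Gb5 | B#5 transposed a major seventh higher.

F#5: a seventh up reaches E, and 11 semitones makes it E#6.
G4 up a major seventh is F#5.
E5 up a major seventh is D#6.
D4 up a major seventh is C#5.
Gb5 up a major seventh is F6.
B#5: a seventh up reaches A, and 11 semitones makes it A##6.

E#6 F#5 D#6 C#5 F6 A##6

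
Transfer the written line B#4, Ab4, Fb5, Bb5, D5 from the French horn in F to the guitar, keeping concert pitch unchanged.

E#5 Db5 Bbb5 Eb6 G5

First find concert pitch: the French horn in F sounds a perfect fifth below written, so B#4 Ab4 Fb5 Bb5 D5 sounds E#4 Db4 Bbb4 Eb5 G4.
Then write for guitar: it sounds a perfect octave below written, so the part must be a perfect octave above concert.
E#4 → E#5
Db4 → Db5
Bbb4 → Bbb5
Eb5 → Eb6
G4 → G5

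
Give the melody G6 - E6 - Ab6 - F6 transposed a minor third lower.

G6 gives E6
E6 gives C#6
Ab6 gives F6
F6 gives D6

E6 C#6 F6 D6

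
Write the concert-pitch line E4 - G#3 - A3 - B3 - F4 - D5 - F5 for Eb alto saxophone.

Written C4 sounds as Eb3 on the Eb alto saxophone, so concert pitches are written a major sixth up.
E4 → C#5
G#3 → E#4
A3 → F#4
B3 → G#4
F4 → D5
D5 → B5
F5 → D6

C#5 E#4 F#4 G#4 D5 B5 D6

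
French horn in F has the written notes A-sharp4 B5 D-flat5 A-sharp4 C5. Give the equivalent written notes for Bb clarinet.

First find concert pitch: the French horn in F sounds a perfect fifth below written, so A-sharp4 B5 D-flat5 A-sharp4 C5 sounds D#4 E5 Gb4 D#4 F4.
Then write for Bb clarinet: it sounds a major second below written, so the part must be a major second above concert.
D#4 → E#4
E5 → F#5
Gb4 → Ab4
D#4 → E#4
F4 → G4

E#4 F#5 Ab4 E#4 G4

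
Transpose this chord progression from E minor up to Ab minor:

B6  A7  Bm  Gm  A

Eb6 Db7 Ebm Cbm Db

E minor up to Ab minor is a diminished fourth; each chord root moves by that interval while the quality stays the same.
B6: root B up a diminished fourth → Eb, giving Eb6.
A7: root A up a diminished fourth → Db, giving Db7.
Bm: root B up a diminished fourth → Eb, giving Ebm.
Gm: root G up a diminished fourth → Cb, giving Cbm.
A: root A up a diminished fourth → Db, giving Db.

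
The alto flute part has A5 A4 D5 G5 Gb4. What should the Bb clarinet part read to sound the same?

F#5 F#4 B4 E5 Eb4

First find concert pitch: the alto flute sounds a perfect fourth below written, so A5 A4 D5 G5 Gb4 sounds E5 E4 A4 D5 Db4.
Then write for Bb clarinet: it sounds a major second below written, so the part must be a major second above concert.
E5 → F#5
E4 → F#4
A4 → B4
D5 → E5
Db4 → Eb4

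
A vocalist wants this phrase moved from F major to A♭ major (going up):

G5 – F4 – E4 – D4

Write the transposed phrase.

Bb5 Ab4 G4 F4

F major to A♭ major up is a minor third, so every note moves up by that interval.
G5 → Bb5
F4 → Ab4
E4 → G4
D4 → F4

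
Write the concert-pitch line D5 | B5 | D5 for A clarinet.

Written C4 sounds as A3 on the A clarinet, so concert pitches are written a minor third up.
D5 -> F5
B5 -> D6
D5 -> F5

F5 D6 F5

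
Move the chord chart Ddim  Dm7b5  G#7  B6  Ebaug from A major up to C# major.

F#dim F#m7b5 B#7 D#6 Gaug

A major up to C# major is a major third; each chord root moves by that interval while the quality stays the same.
Ddim: root D up a major third → F#, giving F#dim.
Dm7b5: root D up a major third → F#, giving F#m7b5.
G#7: root G# up a major third → B#, giving B#7.
B6: root B up a major third → D#, giving D#6.
Ebaug: root Eb up a major third → G, giving Gaug.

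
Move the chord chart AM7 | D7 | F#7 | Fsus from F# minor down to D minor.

FM7 Bb7 D7 Dbsus

F# minor down to D minor is a major third; each chord root moves by that interval while the quality stays the same.
AM7: root A down a major third → F, giving FM7.
D7: root D down a major third → Bb, giving Bb7.
F#7: root F# down a major third → D, giving D7.
Fsus: root F down a major third → Db, giving Dbsus.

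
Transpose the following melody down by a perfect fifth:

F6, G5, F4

Bb5 C5 Bb3

F6 → Bb5
G5 → C5
F4 → Bb3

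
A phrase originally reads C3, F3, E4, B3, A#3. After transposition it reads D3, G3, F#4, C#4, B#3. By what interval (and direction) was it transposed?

up a major second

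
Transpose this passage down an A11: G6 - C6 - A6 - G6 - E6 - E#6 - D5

Db5 Gb4 Eb5 Db5 Bb4 B4 Ab3

G6 down an augmented eleventh is Db5.
C6: an eleventh down reaches G, and 18 semitones makes it Gb4.
A6 down an augmented eleventh is Eb5.
G6: an eleventh down reaches D, and 18 semitones makes it Db5.
E6 down an augmented eleventh is Bb4.
An augmented eleventh down from E#6 gives B4.
D5 down an augmented eleventh is Ab3.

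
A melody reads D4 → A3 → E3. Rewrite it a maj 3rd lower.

Bb3 F3 C3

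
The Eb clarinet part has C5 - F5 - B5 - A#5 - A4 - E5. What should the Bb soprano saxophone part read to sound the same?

F5 Bb5 E6 D#6 D5 A5

First find concert pitch: the Eb clarinet sounds a minor third above written, so C5 F5 B5 A#5 A4 E5 sounds Eb5 Ab5 D6 C#6 C5 G5.
Then write for Bb soprano saxophone: it sounds a major second below written, so the part must be a major second above concert.
Eb5 → F5
Ab5 → Bb5
D6 → E6
C#6 → D#6
C5 → D5
G5 → A5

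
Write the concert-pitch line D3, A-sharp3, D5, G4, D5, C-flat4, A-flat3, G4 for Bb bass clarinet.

E4 B#4 E6 A5 E6 Db5 Bb4 A5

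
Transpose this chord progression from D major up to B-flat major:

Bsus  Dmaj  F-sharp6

Gsus Bbmaj D6

D major up to B-flat major is a minor sixth; each chord root moves by that interval while the quality stays the same.
Bsus: root B up a minor sixth → G, giving Gsus.
Dmaj: root D up a minor sixth → Bb, giving Bbmaj.
F-sharp6: root F-sharp up a minor sixth → D, giving D6.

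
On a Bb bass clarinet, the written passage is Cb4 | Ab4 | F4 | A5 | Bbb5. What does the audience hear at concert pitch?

Bbb2 Gb3 Eb3 G4 Abb4

The Bb bass clarinet sounds a major ninth below written, so transpose each written note down a major ninth.
Cb4 becomes Bbb2
Ab4 becomes Gb3
F4 becomes Eb3
A5 becomes G4
Bbb5 becomes Abb4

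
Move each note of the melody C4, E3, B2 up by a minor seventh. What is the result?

C4: a seventh up reaches B, and 10 semitones makes it Bb4.
E3: a seventh up reaches D, and 10 semitones makes it D4.
B2 up a minor seventh is A3.

Bb4 D4 A3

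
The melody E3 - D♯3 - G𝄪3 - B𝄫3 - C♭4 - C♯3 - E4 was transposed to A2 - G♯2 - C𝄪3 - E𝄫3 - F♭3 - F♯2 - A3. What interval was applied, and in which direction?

down a perfect fifth

From E3 to A2 is 5 letter names — a fifth of some quality.
A2 to E3 is 7 semitones, which makes it a perfect fifth; the second version is lower, so the direction is down.
Checking another pair — E4 → A3 — gives the same interval.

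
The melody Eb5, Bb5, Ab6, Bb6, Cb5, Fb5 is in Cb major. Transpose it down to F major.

A4 E5 D6 E6 F4 Bb4

Cb major to F major down is a diminished fifth, so every note moves down by that interval.
Eb5 becomes A4
Bb5 becomes E5
Ab6 becomes D6
Bb6 becomes E6
Cb5 becomes F4
Fb5 becomes Bb4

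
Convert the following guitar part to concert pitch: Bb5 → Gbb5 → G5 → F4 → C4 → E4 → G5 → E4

Bb4 Gbb4 G4 F3 C3 E3 G4 E3

The guitar sounds a perfect octave below written, so transpose each written note down a perfect octave.
Bb5 -> Bb4
Gbb5 -> Gbb4
G5 -> G4
F4 -> F3
C4 -> C3
E4 -> E3
G5 -> G4
E4 -> E3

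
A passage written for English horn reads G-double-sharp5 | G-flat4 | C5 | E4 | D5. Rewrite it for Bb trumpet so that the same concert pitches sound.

First find concert pitch: the English horn sounds a perfect fifth below written, so G-double-sharp5 G-flat4 C5 E4 D5 sounds C##5 Cb4 F4 A3 G4.
Then write for Bb trumpet: it sounds a major second below written, so the part must be a major second above concert.
C##5 → D##5
Cb4 → Db4
F4 → G4
A3 → B3
G4 → A4

D##5 Db4 G4 B3 A4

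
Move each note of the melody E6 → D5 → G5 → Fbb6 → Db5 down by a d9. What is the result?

D##5 C##4 F##4 Eb5 C#4

E6 gives D##5
D5 gives C##4
G5 gives F##4
Fbb6 gives Eb5
Db5 gives C#4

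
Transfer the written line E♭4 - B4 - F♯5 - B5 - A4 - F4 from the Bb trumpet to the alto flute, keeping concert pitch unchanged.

Gb4 D5 A5 D6 C5 Ab4

First find concert pitch: the Bb trumpet sounds a major second below written, so E♭4 B4 F♯5 B5 A4 F4 sounds Db4 A4 E5 A5 G4 Eb4.
Then write for alto flute: it sounds a perfect fourth below written, so the part must be a perfect fourth above concert.
Db4 → Gb4
A4 → D5
E5 → A5
A5 → D6
G4 → C5
Eb4 → Ab4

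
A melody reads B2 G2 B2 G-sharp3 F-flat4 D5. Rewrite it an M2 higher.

B2 → C#3
G2 → A2
B2 → C#3
G#3 → A#3
Fb4 → Gb4
D5 → E5

C#3 A2 C#3 A#3 Gb4 E5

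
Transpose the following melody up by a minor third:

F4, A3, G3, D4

Ab4 C4 Bb3 F4

F4: a third up reaches A, and 3 semitones makes it Ab4.
A minor third up from A3 gives C4.
A minor third up from G3 gives Bb3.
D4 up a minor third is F4.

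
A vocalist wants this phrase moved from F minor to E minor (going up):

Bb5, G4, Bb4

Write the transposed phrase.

A6 F#5 A5

From F up to E is a major seventh; apply that to each pitch.
Bb5 → A6
G4 → F#5
Bb4 → A5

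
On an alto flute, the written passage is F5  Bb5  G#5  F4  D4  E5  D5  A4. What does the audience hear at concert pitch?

The alto flute sounds a perfect fourth below written, so transpose each written note down a perfect fourth.
F5 to C5
Bb5 to F5
G#5 to D#5
F4 to C4
D4 to A3
E5 to B4
D5 to A4
A4 to E4

C5 F5 D#5 C4 A3 B4 A4 E4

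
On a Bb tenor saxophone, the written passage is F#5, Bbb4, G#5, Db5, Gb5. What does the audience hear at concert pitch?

Written C4 on the Bb tenor saxophone sounds as Bb2, a major ninth lower; apply that shift to every note.
F#5 -> E4
Bbb4 -> Abb3
G#5 -> F#4
Db5 -> Cb4
Gb5 -> Fb4

E4 Abb3 F#4 Cb4 Fb4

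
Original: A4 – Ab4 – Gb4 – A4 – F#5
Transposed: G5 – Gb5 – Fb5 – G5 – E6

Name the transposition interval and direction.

up a minor seventh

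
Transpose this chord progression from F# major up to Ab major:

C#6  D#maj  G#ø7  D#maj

Eb6 Fmaj Bbø7 Fmaj

F# major up to Ab major is a diminished third; each chord root moves by that interval while the quality stays the same.
C#6: root C# up a diminished third → Eb, giving Eb6.
D#maj: root D# up a diminished third → F, giving Fmaj.
G#ø7: root G# up a diminished third → Bb, giving Bbø7.
D#maj: root D# up a diminished third → F, giving Fmaj.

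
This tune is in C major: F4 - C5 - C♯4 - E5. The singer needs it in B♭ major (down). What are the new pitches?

Eb4 Bb4 B3 D5

From C down to B♭ is a major second; apply that to each pitch.
F4 to Eb4
C5 to Bb4
C#4 to B3
E5 to D5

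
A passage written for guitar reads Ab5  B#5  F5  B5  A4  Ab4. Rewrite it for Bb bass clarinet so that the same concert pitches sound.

Bb5 C##6 G5 C#6 B4 Bb4

First find concert pitch: the guitar sounds a perfect octave below written, so Ab5 B#5 F5 B5 A4 Ab4 sounds Ab4 B#4 F4 B4 A3 Ab3.
Then write for Bb bass clarinet: it sounds a major ninth below written, so the part must be a major ninth above concert.
Ab4 → Bb5
B#4 → C##6
F4 → G5
B4 → C#6
A3 → B4
Ab3 → Bb4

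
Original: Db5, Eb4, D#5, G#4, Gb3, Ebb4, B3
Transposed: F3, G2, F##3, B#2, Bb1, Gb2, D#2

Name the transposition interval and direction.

down a minor thirteenth

From Db5 to F3 is 13 letter names — a thirteenth of some quality.
F3 to Db5 is 20 semitones, which makes it a minor thirteenth; the second version is lower, so the direction is down.
Checking another pair — B3 → D#2 — gives the same interval.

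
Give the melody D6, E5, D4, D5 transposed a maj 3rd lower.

Bb5 C5 Bb3 Bb4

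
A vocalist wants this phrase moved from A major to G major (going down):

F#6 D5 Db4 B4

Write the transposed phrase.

E6 C5 Cb4 A4

From A down to G is a major second; apply that to each pitch.
F#6 -> E6
D5 -> C5
Db4 -> Cb4
B4 -> A4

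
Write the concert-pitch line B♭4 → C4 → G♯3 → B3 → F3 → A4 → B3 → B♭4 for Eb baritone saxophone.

The Eb baritone saxophone sounds a major thirteenth below written, so the written part must be a major thirteenth above concert — transpose each note up.
Bb4 becomes G6
C4 becomes A5
G#3 becomes E#5
B3 becomes G#5
F3 becomes D5
A4 becomes F#6
B3 becomes G#5
Bb4 becomes G6

G6 A5 E#5 G#5 D5 F#6 G#5 G6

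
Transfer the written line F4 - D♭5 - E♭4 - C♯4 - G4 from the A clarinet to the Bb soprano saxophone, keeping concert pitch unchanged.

E4 C5 D4 B#3 F#4

First find concert pitch: the A clarinet sounds a minor third below written, so F4 D♭5 E♭4 C♯4 G4 sounds D4 Bb4 C4 A#3 E4.
Then write for Bb soprano saxophone: it sounds a major second below written, so the part must be a major second above concert.
D4 → E4
Bb4 → C5
C4 → D4
A#3 → B#3
E4 → F#4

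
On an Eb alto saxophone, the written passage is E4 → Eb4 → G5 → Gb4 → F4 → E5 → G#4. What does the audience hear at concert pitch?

G3 Gb3 Bb4 Bbb3 Ab3 G4 B3

Written C4 on the Eb alto saxophone sounds as Eb3, a major sixth lower; apply that shift to every note.
E4 becomes G3
Eb4 becomes Gb3
G5 becomes Bb4
Gb4 becomes Bbb3
F4 becomes Ab3
E5 becomes G4
G#4 becomes B3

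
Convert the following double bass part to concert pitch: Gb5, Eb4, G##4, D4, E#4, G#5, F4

The double bass sounds a perfect octave below written, so transpose each written note down a perfect octave.
Gb5 → Gb4
Eb4 → Eb3
G##4 → G##3
D4 → D3
E#4 → E#3
G#5 → G#4
F4 → F3

Gb4 Eb3 G##3 D3 E#3 G#4 F3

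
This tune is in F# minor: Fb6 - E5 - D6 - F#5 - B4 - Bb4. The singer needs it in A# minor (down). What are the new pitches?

Ab5 G#4 F#5 A#4 D#4 D4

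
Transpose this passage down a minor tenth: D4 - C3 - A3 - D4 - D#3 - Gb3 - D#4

A minor tenth down from D4 gives B2.
C3 down a minor tenth is A1.
A3 down a minor tenth is F#2.
A minor tenth down from D4 gives B2.
D#3: a tenth down reaches B, and 15 semitones makes it B#1.
Gb3 down a minor tenth is Eb2.
A minor tenth down from D#4 gives B#2.

B2 A1 F#2 B2 B#1 Eb2 B#2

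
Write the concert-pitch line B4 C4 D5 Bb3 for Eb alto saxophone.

G#5 A4 B5 G4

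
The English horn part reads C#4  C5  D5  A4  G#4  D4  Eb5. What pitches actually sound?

The English horn sounds a perfect fifth below written, so transpose each written note down a perfect fifth.
C#4 → F#3
C5 → F4
D5 → G4
A4 → D4
G#4 → C#4
D4 → G3
Eb5 → Ab4

F#3 F4 G4 D4 C#4 G3 Ab4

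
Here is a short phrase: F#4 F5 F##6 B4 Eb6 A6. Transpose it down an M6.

F#4 → A3
F5 → Ab4
F##6 → A#5
B4 → D4
Eb6 → Gb5
A6 → C6

A3 Ab4 A#5 D4 Gb5 C6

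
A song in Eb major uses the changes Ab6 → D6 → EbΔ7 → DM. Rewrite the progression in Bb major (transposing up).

Eb major up to Bb major is a perfect fifth; each chord root moves by that interval while the quality stays the same.
Ab6: root Ab up a perfect fifth → Eb, giving Eb6.
D6: root D up a perfect fifth → A, giving A6.
EbΔ7: root Eb up a perfect fifth → Bb, giving BbΔ7.
DM: root D up a perfect fifth → A, giving AM.

Eb6 A6 BbΔ7 AM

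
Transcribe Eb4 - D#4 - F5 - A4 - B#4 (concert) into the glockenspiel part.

Written C4 sounds as C6 on the glockenspiel, so concert pitches are written a perfect fifteenth down.
Eb4 -> Eb2
D#4 -> D#2
F5 -> F3
A4 -> A2
B#4 -> B#2

Eb2 D#2 F3 A2 B#2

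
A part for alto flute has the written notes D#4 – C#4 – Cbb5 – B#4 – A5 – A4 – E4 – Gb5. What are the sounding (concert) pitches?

A#3 G#3 Gbb4 F##4 E5 E4 B3 Db5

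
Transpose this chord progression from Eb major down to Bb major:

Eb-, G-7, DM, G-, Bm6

Bb- D-7 AM D- F#m6

Eb major down to Bb major is a perfect fourth; each chord root moves by that interval while the quality stays the same.
Eb-: root Eb down a perfect fourth → Bb, giving Bb-.
G-7: root G down a perfect fourth → D, giving D-7.
DM: root D down a perfect fourth → A, giving AM.
G-: root G down a perfect fourth → D, giving D-.
Bm6: root B down a perfect fourth → F#, giving F#m6.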